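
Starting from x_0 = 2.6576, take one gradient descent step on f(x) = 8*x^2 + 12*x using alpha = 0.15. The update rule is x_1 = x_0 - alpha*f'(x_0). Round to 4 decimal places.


We compute the gradient at x_0 and apply the update.
f'(x) = 16*x + 12
f'(2.6576) = 16*2.6576 + 12 = 54.5216
x_1 = 2.6576 - 0.15*54.5216 = -5.5206


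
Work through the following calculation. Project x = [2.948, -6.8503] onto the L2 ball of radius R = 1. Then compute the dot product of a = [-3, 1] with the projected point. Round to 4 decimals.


Step 1: Compute ||x|| (intermediates to 6 decimals).
||x|| = sqrt(2.948^2 + (-6.8503)^2) = 7.457702
Step 2: Project.
Since ||x|| > R, scale = R/||x|| = 1/7.457702 = 0.13409, proj(x) = scale * x
proj(x) = [0.395297, -0.918557]
Step 3: Dot product.
a^T * proj(x) = -3*0.395297 + 1*(-0.918557) = -2.1044


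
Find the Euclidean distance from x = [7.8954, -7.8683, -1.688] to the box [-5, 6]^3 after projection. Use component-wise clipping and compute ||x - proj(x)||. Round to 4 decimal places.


Project each component onto [-5, 6].
clip(7.8954) = 6.0, clip(-7.8683) = -5.0, clip(-1.688) = -1.688
Projection = [6.0, -5.0, -1.688]
Squared diffs: [3.5925, 8.2271, 0.0]
Distance = sqrt(11.8196) = 3.438


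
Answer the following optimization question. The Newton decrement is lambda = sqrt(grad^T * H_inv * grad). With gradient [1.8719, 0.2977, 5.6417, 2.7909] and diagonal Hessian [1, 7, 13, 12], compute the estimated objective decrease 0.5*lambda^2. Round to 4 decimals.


Step 1: H is diagonal, so H^(-1) * g = [1.8719, 0.0425, 0.434, 0.2326].
Step 2: g^T H^(-1) g = sum_i g_i^2 / H_ii
  = (1.8719)^2/1 + (0.2977)^2/7 + (5.6417)^2/13 + (2.7909)^2/12
  = 3.504 + 0.0127 + 2.4484 + 0.6491 = 6.6141
Step 3: Objective decrease = 0.5 * g^T H^(-1) g = 3.3071


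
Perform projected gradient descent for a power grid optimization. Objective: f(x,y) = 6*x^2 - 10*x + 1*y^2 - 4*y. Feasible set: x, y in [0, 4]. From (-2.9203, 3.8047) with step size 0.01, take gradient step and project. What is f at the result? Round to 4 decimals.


Step 1: Compute gradient at (-2.9203, 3.8047).
grad_x = 2*6*-2.9203 - 10 = -45.0436
grad_y = 2*1*3.8047 - 4 = 3.6094
Step 2: Gradient step.
x_raw = -2.9203 - 0.01*-45.0436 = -2.4699
y_raw = 3.8047 - 0.01*3.6094 = 3.7686
Step 3: Project onto [0, 4].
x_proj = clip(-2.4699) = 0.0
y_proj = clip(3.7686) = 3.7686
Step 4: Evaluate f.
f(0.0, 3.7686) = -0.872


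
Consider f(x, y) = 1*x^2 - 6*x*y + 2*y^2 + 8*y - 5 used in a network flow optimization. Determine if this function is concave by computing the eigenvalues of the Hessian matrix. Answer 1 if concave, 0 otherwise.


The Hessian of f(x,y) = 1*x^2 - 6*x*y + 2*y^2 + 8*y - 5 is:
H = [[2, -6], [-6, 4]]
Trace = 2 + 4 = 6
Determinant = 2*4 - (-6)^2 = -28
Discriminant = (6)^2 - 4*-28 = 148.0
Eigenvalues: lambda_1 = -3.0828, lambda_2 = 9.0828
The function is not concave.

0


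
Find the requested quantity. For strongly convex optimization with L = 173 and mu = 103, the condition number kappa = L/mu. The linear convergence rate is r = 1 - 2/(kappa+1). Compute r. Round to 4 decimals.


Step 1: Compute the condition number.
kappa = L/mu = 173/103 = 1.6796
Step 2: Compute the convergence rate.
r = 1 - 2/(kappa + 1) = 1 - 2*mu/(L + mu) = (L - mu)/(L + mu) = 70/276 = 0.2536


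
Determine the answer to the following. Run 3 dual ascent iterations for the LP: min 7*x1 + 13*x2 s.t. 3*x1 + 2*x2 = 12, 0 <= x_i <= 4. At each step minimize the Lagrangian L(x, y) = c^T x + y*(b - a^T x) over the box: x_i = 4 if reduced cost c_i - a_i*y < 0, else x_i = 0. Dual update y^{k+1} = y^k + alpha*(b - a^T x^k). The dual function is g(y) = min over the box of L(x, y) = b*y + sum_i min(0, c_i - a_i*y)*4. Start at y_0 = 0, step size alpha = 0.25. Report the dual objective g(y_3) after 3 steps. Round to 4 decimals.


Dual ascent for LP: min 7*x1 + 13*x2, 3*x1 + 2*x2 = 12, 0 <= x_i <= 4
Step 1: y^k = 0.0, reduced costs: (7.0, 13.0)
  x^k = (0.0, 0.0), subgradient = b - a^T x = 12.0
  y^{k+1} = 0.0 + 0.25*12.0 = 3.0
Step 2: y^k = 3.0, reduced costs: (-2.0, 7.0)
  x^k = (4.0, 0.0), subgradient = b - a^T x = 0.0
  y^{k+1} = 3.0 + 0.25*0.0 = 3.0
Step 3: y^k = 3.0, reduced costs: (-2.0, 7.0)
  x^k = (4.0, 0.0), subgradient = b - a^T x = 0.0
  y^{k+1} = 3.0 + 0.25*0.0 = 3.0
Dual objective at y_3 = 3.0: reduced costs (-2.0, 7.0), box minimizer x = (4.0, 0.0)
g(y_3) = b*y + (c1 - a1*y)*x1 + (c2 - a2*y)*x2 = 12*3.0 + (-2.0)*4.0 + 7.0*0.0 = 36.0 - 8.0 + 0.0 = 28.0


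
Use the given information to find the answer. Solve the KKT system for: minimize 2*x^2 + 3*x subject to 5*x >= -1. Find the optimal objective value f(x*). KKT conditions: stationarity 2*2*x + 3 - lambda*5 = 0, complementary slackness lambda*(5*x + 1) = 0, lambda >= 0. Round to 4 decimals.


Step 1: Try lambda = 0 (constraint inactive).
x_unc = -3/(2*2) = -0.75
Check: 5*-0.75 = -3.75 < -1 -- violated!
Step 2: Constraint must be active: 5*x = -1
x* = -1/5 = -0.2
lambda = (2*2*(-0.2) + 3)/5 = 0.44
Step 3: Compute optimal value.
f(x*) = 2*(-0.2)^2 + 3*(-0.2) = -0.52


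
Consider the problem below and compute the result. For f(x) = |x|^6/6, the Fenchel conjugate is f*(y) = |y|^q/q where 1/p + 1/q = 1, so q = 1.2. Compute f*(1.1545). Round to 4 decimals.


The conjugate exponent q satisfies 1/p + 1/q = 1.
p = 6, so q = 6/(6 - 1) = 1.2
|y|^q = 1.1545^1.2 = 1.1882
f*(1.1545) = 1.1882 / 1.2 = 0.9901


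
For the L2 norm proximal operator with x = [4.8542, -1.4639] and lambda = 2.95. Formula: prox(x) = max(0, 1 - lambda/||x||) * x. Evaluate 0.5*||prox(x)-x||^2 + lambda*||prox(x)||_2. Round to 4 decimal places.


Step 1: Compute ||x||.
||x|| = 5.0701
Step 2: Compute scaling factor.
scale = max(0, 1 - 2.95/5.0701) = 0.4182
Step 3: prox(x) = [2.0298, -0.6121]
||prox(x)|| = 2.1201
Step 4: Proximal objective.
0.5*||prox-x||^2 = 4.3513
lambda*||prox|| = 6.2543
Total = 10.6056


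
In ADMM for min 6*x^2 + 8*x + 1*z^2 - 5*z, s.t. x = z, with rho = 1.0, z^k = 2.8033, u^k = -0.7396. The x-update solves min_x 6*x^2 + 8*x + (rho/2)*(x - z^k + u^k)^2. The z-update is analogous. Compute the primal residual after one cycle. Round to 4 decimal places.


ADMM iteration with rho = 1.0, z^k = 2.8033, u^k = -0.7396
Step 1: x-update.
Minimize 6*x^2 + 8*x + (1.0/2)*(x - 2.8033 - 0.7396)^2
FOC: (2*6 + 1.0)*x = -8 + 1.0*(2.8033 + 0.7396)
x^{k+1} = -0.3429
Step 2: z-update.
Minimize 1*z^2 - 5*z + (1.0/2)*(-0.3429 - z - 0.7396)^2
FOC: (2*1 + 1.0)*z = 5 + 1.0*(-0.3429 - 0.7396)
z^{k+1} = 1.3058
Step 3: u-update.
u^{k+1} = -0.7396 - 0.3429 - 1.3058 = -2.3883
Step 4: Primal residual = |-0.3429 - 1.3058| = 1.6487


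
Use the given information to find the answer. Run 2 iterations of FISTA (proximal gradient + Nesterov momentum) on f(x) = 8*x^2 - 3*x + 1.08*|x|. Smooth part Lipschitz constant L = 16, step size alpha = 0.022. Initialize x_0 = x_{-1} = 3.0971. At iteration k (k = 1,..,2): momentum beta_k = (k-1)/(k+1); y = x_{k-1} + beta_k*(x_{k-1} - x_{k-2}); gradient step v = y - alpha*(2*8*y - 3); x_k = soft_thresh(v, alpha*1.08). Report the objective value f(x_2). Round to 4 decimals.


FISTA on f(x) = 8*x^2 - 3*x + 1.08*|x|
L = 16, alpha = 0.022
Iteration 1: beta = 0.0, y = 3.0971 + 0.0*(3.0971 - 3.0971) = 3.0971
  grad(y) = 46.5536, v = y - alpha*grad = 2.0729
  prox(v) = soft_thresh(2.0729, 0.0238) = 2.0492
Iteration 2: beta = 0.3333, y = 2.0492 + 0.3333*(2.0492 - 3.0971) = 1.6998
  grad(y) = 24.1976, v = y - alpha*grad = 1.1675
  prox(v) = soft_thresh(1.1675, 0.0238) = 1.1437
f(x_2) = 8*1.1437^2 - 3*1.1437 + 1.08*|1.1437| = 8.2692


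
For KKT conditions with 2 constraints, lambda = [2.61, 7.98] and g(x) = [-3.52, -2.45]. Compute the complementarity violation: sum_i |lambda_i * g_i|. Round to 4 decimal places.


KKT complementary slackness check:
lambda_1 * g_1 = 2.61 * -3.52 = -9.1872
lambda_2 * g_2 = 7.98 * -2.45 = -19.551
Total violation = 9.1872 + 19.551 = 28.7382


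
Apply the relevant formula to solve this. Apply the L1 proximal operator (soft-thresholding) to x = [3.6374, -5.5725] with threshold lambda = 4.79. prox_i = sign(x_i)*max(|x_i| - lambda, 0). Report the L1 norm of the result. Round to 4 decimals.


Soft-thresholding with lambda = 4.79:
prox(3.6374) = sign(3.6374)*max(|3.6374| - 4.79, 0) = 0.0
prox(-5.5725) = sign(-5.5725)*max(|-5.5725| - 4.79, 0) = -0.7825
prox(x) = [0.0, -0.7825]
||prox(x)||_1 = 0.0 + 0.7825 = 0.7825


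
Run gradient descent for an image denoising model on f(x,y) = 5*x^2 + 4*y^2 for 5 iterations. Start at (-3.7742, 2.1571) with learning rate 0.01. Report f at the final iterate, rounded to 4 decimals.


Gradient descent on f(x,y) = 5*x^2 + 4*y^2.
Starting point: (-3.7742, 2.1571), alpha = 0.01
Step 1: grad_x = 2*5*-3.7742 = -37.742, grad_y = 2*4*2.1571 = 17.2568
  x_1 = -3.7742 - 0.01*-37.742 = -3.3968
  y_1 = 2.1571 - 0.01*17.2568 = 1.9845
Step 2: grad_x = 2*5*-3.3968 = -33.9678, grad_y = 2*4*1.9845 = 15.8763
  x_2 = -3.3968 - 0.01*-33.9678 = -3.0571
  y_2 = 1.9845 - 0.01*15.8763 = 1.8258
Step 3: grad_x = 2*5*-3.0571 = -30.571, grad_y = 2*4*1.8258 = 14.6062
  x_3 = -3.0571 - 0.01*-30.571 = -2.7514
  y_3 = 1.8258 - 0.01*14.6062 = 1.6797
Step 4: grad_x = 2*5*-2.7514 = -27.5139, grad_y = 2*4*1.6797 = 13.4377
  x_4 = -2.7514 - 0.01*-27.5139 = -2.4763
  y_4 = 1.6797 - 0.01*13.4377 = 1.5453
Step 5: grad_x = 2*5*-2.4763 = -24.7625, grad_y = 2*4*1.5453 = 12.3627
  x_5 = -2.4763 - 0.01*-24.7625 = -2.2286
  y_5 = 1.5453 - 0.01*12.3627 = 1.4217
f(-2.2286, 1.4217) = 5*(-2.2286)^2 + 4*1.4217^2 = 32.9189


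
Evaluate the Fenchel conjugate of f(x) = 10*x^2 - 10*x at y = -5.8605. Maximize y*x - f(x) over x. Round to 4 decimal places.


f*(y) = sup_x {y*x - a*x^2 - b*x} = sup_x {(y-b)*x - a*x^2}
FOC: (y - b) - 2a*x = 0 => x* = (y - b)/(2a)
x* = (-5.8605 + 10)/(2*10) = 0.207
f*(-5.8605) = (y-b)^2/(4a) = (-5.8605 + 10)^2/(4*10)
= 17.1355/40 = 0.4284


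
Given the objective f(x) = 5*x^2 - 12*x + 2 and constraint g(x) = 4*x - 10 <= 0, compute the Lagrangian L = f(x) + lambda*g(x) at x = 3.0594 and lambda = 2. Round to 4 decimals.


Step 1: Evaluate f(x).
f(3.0594) = 5*3.0594^2 - 12*3.0594 + 2 = 12.0868
Step 2: Evaluate g(x).
g(3.0594) = 4*3.0594 - 10 = 2.2376
Step 3: Compute Lagrangian.
L = 12.0868 + 2*2.2376 = 16.562


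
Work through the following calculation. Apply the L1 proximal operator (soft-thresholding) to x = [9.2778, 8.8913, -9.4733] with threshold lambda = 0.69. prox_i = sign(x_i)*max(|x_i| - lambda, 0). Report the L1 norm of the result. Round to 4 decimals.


Soft-thresholding with lambda = 0.69:
prox(9.2778) = sign(9.2778)*max(|9.2778| - 0.69, 0) = 8.5878
prox(8.8913) = sign(8.8913)*max(|8.8913| - 0.69, 0) = 8.2013
prox(-9.4733) = sign(-9.4733)*max(|-9.4733| - 0.69, 0) = -8.7833
prox(x) = [8.5878, 8.2013, -8.7833]
||prox(x)||_1 = 8.5878 + 8.2013 + 8.7833 = 25.5724


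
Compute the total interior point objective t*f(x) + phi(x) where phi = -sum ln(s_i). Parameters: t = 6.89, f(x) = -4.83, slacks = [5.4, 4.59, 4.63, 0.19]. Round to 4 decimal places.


Step 1: Compute log-barrier.
ln values: [1.6864, 1.5239, 1.5326, -1.6607]
phi = -(1.6864 + 1.5239 + 1.5326 - 1.6607) = -3.0821
Step 2: Compute augmented objective.
t*f(x) = 6.89*-4.83 = -33.2787
Total = -33.2787 - 3.0821 = -36.3608


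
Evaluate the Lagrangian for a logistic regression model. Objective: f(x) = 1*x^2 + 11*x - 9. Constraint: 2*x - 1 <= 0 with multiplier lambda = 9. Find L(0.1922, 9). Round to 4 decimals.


Step 1: Evaluate f(x).
f(0.1922) = 1*0.1922^2 + 11*0.1922 - 9 = -6.8489
Step 2: Evaluate g(x).
g(0.1922) = 2*0.1922 - 1 = -0.6156
Step 3: Compute Lagrangian.
L = -6.8489 + 9*-0.6156 = -12.3893


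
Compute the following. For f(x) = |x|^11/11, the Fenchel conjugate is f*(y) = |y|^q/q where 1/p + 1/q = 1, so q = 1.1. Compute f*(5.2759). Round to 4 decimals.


The conjugate exponent q satisfies 1/p + 1/q = 1.
p = 11, so q = 11/(11 - 1) = 1.1
|y|^q = 5.2759^1.1 = 6.2305
f*(5.2759) = 6.2305 / 1.1 = 5.6641


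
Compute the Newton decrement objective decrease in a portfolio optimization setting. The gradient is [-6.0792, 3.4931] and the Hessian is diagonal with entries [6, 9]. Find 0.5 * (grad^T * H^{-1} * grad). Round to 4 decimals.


Step 1: H is diagonal, so H^(-1) * g = [-1.0132, 0.3881].
Step 2: g^T H^(-1) g = sum_i g_i^2 / H_ii
  = (-6.0792)^2/6 + (3.4931)^2/9
  = 6.1594 + 1.3557 = 7.5152
Step 3: Objective decrease = 0.5 * g^T H^(-1) g = 3.7576


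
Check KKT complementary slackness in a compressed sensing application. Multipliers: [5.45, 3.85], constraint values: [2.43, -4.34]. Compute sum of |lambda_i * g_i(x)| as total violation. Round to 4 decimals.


KKT complementary slackness check:
lambda_1 * g_1 = 5.45 * 2.43 = 13.2435
lambda_2 * g_2 = 3.85 * -4.34 = -16.709
Total violation = 13.2435 + 16.709 = 29.9525


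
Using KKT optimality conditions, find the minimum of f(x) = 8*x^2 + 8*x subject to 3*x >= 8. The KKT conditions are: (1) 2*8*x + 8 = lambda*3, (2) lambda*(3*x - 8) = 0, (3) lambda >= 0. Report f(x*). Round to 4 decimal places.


Step 1: Try lambda = 0 (constraint inactive).
x_unc = -8/(2*8) = -0.5
Check: 3*-0.5 = -1.5 < 8 -- violated!
Step 2: Constraint must be active: 3*x = 8
x* = 8/3 = 2.6667 (rounded; the exact value 8/3 is used below)
lambda = (2*8*(8/3) + 8)/3 = 16.8889
Step 3: Compute optimal value.
f(x*) = 8*(8/3)^2 + 8*(8/3) = 78.2222


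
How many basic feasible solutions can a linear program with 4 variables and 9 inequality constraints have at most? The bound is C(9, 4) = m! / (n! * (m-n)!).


Each vertex corresponds to some choice of n active constraints out of m, so the number of vertices is at most C(m, n) = m! / (n!(m-n)!).
m = 9, n = 4
Numerator: 9 * 8 * 7 * 6
Denominator: 4! = 24
C(9, 4) = 126


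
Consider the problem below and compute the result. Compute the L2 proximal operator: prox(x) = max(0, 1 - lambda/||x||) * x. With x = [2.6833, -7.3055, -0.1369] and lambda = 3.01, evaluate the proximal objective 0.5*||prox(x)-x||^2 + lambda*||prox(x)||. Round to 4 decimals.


Step 1: Compute ||x||.
||x|| = 7.7839
Step 2: Compute scaling factor.
scale = max(0, 1 - 3.01/7.7839) = 0.6133
Step 3: prox(x) = [1.6457, -4.4805, -0.084]
||prox(x)|| = 4.7739
Step 4: Proximal objective.
0.5*||prox-x||^2 = 4.5301
lambda*||prox|| = 14.3694
Total = 18.8995


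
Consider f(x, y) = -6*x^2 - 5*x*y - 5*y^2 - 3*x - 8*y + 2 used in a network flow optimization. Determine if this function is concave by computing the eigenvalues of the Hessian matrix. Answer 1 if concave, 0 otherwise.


The Hessian of f(x,y) = -6*x^2 - 5*x*y - 5*y^2 - 3*x - 8*y + 2 is:
H = [[-12, -5], [-5, -10]]
Trace = -12 - 10 = -22
Determinant = -12*-10 - (-5)^2 = 95
Discriminant = (-22)^2 - 4*95 = 104.0
Eigenvalues: lambda_1 = -16.099, lambda_2 = -5.901
The function is concave.

1


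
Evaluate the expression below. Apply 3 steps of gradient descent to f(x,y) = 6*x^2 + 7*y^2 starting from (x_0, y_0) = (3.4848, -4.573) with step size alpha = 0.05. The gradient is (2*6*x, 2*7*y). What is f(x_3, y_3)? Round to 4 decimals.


Gradient descent on f(x,y) = 6*x^2 + 7*y^2.
Starting point: (3.4848, -4.573), alpha = 0.05
Step 1: grad_x = 2*6*3.4848 = 41.8176, grad_y = 2*7*-4.573 = -64.022
  x_1 = 3.4848 - 0.05*41.8176 = 1.3939
  y_1 = -4.573 - 0.05*-64.022 = -1.3719
Step 2: grad_x = 2*6*1.3939 = 16.727, grad_y = 2*7*-1.3719 = -19.2066
  x_2 = 1.3939 - 0.05*16.727 = 0.5576
  y_2 = -1.3719 - 0.05*-19.2066 = -0.4116
Step 3: grad_x = 2*6*0.5576 = 6.6908, grad_y = 2*7*-0.4116 = -5.762
  x_3 = 0.5576 - 0.05*6.6908 = 0.223
  y_3 = -0.4116 - 0.05*-5.762 = -0.1235
f(0.223, -0.1235) = 6*0.223^2 + 7*(-0.1235)^2 = 0.4052


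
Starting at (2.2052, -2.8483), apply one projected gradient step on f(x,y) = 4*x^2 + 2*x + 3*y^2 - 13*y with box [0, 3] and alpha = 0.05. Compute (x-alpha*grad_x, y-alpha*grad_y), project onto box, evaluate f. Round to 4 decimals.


Step 1: Compute gradient at (2.2052, -2.8483).
grad_x = 2*4*2.2052 + 2 = 19.6416
grad_y = 2*3*-2.8483 - 13 = -30.0898
Step 2: Gradient step.
x_raw = 2.2052 - 0.05*19.6416 = 1.2231
y_raw = -2.8483 - 0.05*-30.0898 = -1.3438
Step 3: Project onto [0, 3].
x_proj = clip(1.2231) = 1.2231
y_proj = clip(-1.3438) = 0.0
Step 4: Evaluate f.
f(1.2231, 0.0) = 8.4303


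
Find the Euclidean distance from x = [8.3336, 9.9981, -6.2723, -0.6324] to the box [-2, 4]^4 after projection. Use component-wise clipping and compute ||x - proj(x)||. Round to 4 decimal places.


Project each component onto [-2, 4].
clip(8.3336) = 4.0, clip(9.9981) = 4.0, clip(-6.2723) = -2.0, clip(-0.6324) = -0.6324
Projection = [4.0, 4.0, -2.0, -0.6324]
Squared diffs: [18.7801, 35.9772, 18.2525, 0.0]
Distance = sqrt(73.0098) = 8.5446


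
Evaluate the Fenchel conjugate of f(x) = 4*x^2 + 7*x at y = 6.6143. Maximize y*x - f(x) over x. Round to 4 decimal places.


f*(y) = sup_x {y*x - a*x^2 - b*x} = sup_x {(y-b)*x - a*x^2}
FOC: (y - b) - 2a*x = 0 => x* = (y - b)/(2a)
x* = (6.6143 - 7)/(2*4) = -0.0482
f*(6.6143) = (y-b)^2/(4a) = (6.6143 - 7)^2/(4*4)
= 0.1488/16 = 0.0093


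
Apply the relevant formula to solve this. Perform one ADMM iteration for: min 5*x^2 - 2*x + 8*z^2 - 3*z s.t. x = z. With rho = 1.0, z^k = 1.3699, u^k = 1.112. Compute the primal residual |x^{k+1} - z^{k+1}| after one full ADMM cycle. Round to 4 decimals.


ADMM iteration with rho = 1.0, z^k = 1.3699, u^k = 1.112
Step 1: x-update.
Minimize 5*x^2 - 2*x + (1.0/2)*(x - 1.3699 + 1.112)^2
FOC: (2*5 + 1.0)*x = 2 + 1.0*(1.3699 - 1.112)
x^{k+1} = 0.2053
Step 2: z-update.
Minimize 8*z^2 - 3*z + (1.0/2)*(0.2053 - z + 1.112)^2
FOC: (2*8 + 1.0)*z = 3 + 1.0*(0.2053 + 1.112)
z^{k+1} = 0.254
Step 3: u-update.
u^{k+1} = 1.112 + 0.2053 - 0.254 = 1.0633
Step 4: Primal residual = |0.2053 - 0.254| = 0.0487


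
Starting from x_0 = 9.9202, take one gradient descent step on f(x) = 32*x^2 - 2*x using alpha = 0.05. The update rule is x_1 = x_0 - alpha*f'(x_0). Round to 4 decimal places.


We compute the gradient at x_0 and apply the update.
f'(x) = 64*x - 2
f'(9.9202) = 64*9.9202 - 2 = 632.8928
x_1 = 9.9202 - 0.05*632.8928 = -21.7244


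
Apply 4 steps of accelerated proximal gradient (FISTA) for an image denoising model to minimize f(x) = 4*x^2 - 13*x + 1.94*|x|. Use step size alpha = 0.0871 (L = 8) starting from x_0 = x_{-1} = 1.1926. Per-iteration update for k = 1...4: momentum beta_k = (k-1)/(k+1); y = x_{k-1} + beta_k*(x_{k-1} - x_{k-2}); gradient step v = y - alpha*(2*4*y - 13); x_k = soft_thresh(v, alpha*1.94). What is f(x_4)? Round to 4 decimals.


FISTA on f(x) = 4*x^2 - 13*x + 1.94*|x|
L = 8, alpha = 0.0871
Iteration 1: beta = 0.0, y = 1.1926 + 0.0*(1.1926 - 1.1926) = 1.1926
  grad(y) = -3.4592, v = y - alpha*grad = 1.4939
  prox(v) = soft_thresh(1.4939, 0.169) = 1.3249
Iteration 2: beta = 0.3333, y = 1.3249 + 0.3333*(1.3249 - 1.1926) = 1.369
  grad(y) = -2.0478, v = y - alpha*grad = 1.5474
  prox(v) = soft_thresh(1.5474, 0.169) = 1.3784
Iteration 3: beta = 0.5, y = 1.3784 + 0.5*(1.3784 - 1.3249) = 1.4052
  grad(y) = -1.7587, v = y - alpha*grad = 1.5583
  prox(v) = soft_thresh(1.5583, 0.169) = 1.3894
Iteration 4: beta = 0.6, y = 1.3894 + 0.6*(1.3894 - 1.3784) = 1.3959
  grad(y) = -1.8324, v = y - alpha*grad = 1.5556
  prox(v) = soft_thresh(1.5556, 0.169) = 1.3866
f(x_4) = 4*1.3866^2 - 13*1.3866 + 1.94*|1.3866| = -7.6452


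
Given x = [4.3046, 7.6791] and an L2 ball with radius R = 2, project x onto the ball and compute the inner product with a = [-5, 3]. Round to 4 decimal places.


Step 1: Compute ||x|| (intermediates to 6 decimals).
||x|| = sqrt(4.3046^2 + 7.6791^2) = 8.803304
Step 2: Project.
Since ||x|| > R, scale = R/||x|| = 2/8.803304 = 0.227187, proj(x) = scale * x
proj(x) = [0.977949, 1.744592]
Step 3: Dot product.
a^T * proj(x) = -5*0.977949 + 3*1.744592 = 0.344


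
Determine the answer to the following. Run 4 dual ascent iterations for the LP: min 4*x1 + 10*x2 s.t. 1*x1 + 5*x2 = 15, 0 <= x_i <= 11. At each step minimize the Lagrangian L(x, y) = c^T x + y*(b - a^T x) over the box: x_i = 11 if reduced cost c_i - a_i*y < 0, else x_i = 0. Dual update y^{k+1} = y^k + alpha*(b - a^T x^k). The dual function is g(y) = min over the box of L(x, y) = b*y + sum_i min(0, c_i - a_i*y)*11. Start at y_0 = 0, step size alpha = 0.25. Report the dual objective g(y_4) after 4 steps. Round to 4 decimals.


Dual ascent for LP: min 4*x1 + 10*x2, 1*x1 + 5*x2 = 15, 0 <= x_i <= 11
Step 1: y^k = 0.0, reduced costs: (4.0, 10.0)
  x^k = (0.0, 0.0), subgradient = b - a^T x = 15.0
  y^{k+1} = 0.0 + 0.25*15.0 = 3.75
Step 2: y^k = 3.75, reduced costs: (0.25, -8.75)
  x^k = (0.0, 11.0), subgradient = b - a^T x = -40.0
  y^{k+1} = 3.75 + 0.25*-40.0 = -6.25
Step 3: y^k = -6.25, reduced costs: (10.25, 41.25)
  x^k = (0.0, 0.0), subgradient = b - a^T x = 15.0
  y^{k+1} = -6.25 + 0.25*15.0 = -2.5
Step 4: y^k = -2.5, reduced costs: (6.5, 22.5)
  x^k = (0.0, 0.0), subgradient = b - a^T x = 15.0
  y^{k+1} = -2.5 + 0.25*15.0 = 1.25
Dual objective at y_4 = 1.25: reduced costs (2.75, 3.75), box minimizer x = (0.0, 0.0)
g(y_4) = b*y + (c1 - a1*y)*x1 + (c2 - a2*y)*x2 = 15*1.25 + 2.75*0.0 + 3.75*0.0 = 18.75 + 0.0 + 0.0 = 18.75


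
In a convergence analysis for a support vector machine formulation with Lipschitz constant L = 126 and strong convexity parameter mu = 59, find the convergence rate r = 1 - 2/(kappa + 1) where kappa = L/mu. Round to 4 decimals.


Step 1: Compute the condition number.
kappa = L/mu = 126/59 = 2.1356
Step 2: Compute the convergence rate.
r = 1 - 2/(kappa + 1) = 1 - 2*mu/(L + mu) = (L - mu)/(L + mu) = 67/185 = 0.3622


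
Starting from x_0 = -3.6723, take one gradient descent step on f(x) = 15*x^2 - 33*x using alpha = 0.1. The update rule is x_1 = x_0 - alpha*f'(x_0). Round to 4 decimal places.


We compute the gradient at x_0 and apply the update.
f'(x) = 30*x - 33
f'(-3.6723) = 30*-3.6723 - 33 = -143.169
x_1 = -3.6723 - 0.1*-143.169 = 10.6446


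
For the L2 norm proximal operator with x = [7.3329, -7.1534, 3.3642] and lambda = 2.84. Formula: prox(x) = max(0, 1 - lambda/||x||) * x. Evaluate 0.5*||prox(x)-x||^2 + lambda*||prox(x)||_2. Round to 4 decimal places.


Step 1: Compute ||x||.
||x|| = 10.7824
Step 2: Compute scaling factor.
scale = max(0, 1 - 2.84/10.7824) = 0.7366
Step 3: prox(x) = [5.4015, -5.2693, 2.4781]
||prox(x)|| = 7.9424
Step 4: Proximal objective.
0.5*||prox-x||^2 = 4.0328
lambda*||prox|| = 22.5564
Total = 26.5892


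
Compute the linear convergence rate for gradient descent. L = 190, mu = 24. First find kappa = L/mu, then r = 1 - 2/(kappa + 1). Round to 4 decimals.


Step 1: Compute the condition number.
kappa = L/mu = 190/24 = 7.9167
Step 2: Compute the convergence rate.
r = 1 - 2/(kappa + 1) = 1 - 2*mu/(L + mu) = (L - mu)/(L + mu) = 166/214 = 0.7757


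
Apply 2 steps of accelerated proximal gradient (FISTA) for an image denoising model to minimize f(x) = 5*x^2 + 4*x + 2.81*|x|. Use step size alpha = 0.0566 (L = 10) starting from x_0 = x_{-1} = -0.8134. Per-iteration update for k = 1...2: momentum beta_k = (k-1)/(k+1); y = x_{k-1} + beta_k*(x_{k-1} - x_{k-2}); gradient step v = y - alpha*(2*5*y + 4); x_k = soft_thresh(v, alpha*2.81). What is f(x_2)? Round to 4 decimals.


FISTA on f(x) = 5*x^2 + 4*x + 2.81*|x|
L = 10, alpha = 0.0566
Iteration 1: beta = 0.0, y = -0.8134 + 0.0*(-0.8134 + 0.8134) = -0.8134
  grad(y) = -4.134, v = y - alpha*grad = -0.5794
  prox(v) = soft_thresh(-0.5794, 0.159) = -0.4204
Iteration 2: beta = 0.3333, y = -0.4204 + 0.3333*(-0.4204 + 0.8134) = -0.2894
  grad(y) = 1.1064, v = y - alpha*grad = -0.352
  prox(v) = soft_thresh(-0.352, 0.159) = -0.1929
f(x_2) = 5*(-0.1929)^2 + 4*(-0.1929) + 2.81*|-0.1929| = -0.0435


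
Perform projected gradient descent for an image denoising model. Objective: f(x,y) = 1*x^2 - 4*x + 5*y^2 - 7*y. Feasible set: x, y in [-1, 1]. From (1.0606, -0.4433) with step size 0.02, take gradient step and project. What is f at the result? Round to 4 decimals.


Step 1: Compute gradient at (1.0606, -0.4433).
grad_x = 2*1*1.0606 - 4 = -1.8788
grad_y = 2*5*-0.4433 - 7 = -11.433
Step 2: Gradient step.
x_raw = 1.0606 - 0.02*-1.8788 = 1.0982
y_raw = -0.4433 - 0.02*-11.433 = -0.2146
Step 3: Project onto [-1, 1].
x_proj = clip(1.0982) = 1.0
y_proj = clip(-0.2146) = -0.2146
Step 4: Evaluate f.
f(1.0, -0.2146) = -1.2672


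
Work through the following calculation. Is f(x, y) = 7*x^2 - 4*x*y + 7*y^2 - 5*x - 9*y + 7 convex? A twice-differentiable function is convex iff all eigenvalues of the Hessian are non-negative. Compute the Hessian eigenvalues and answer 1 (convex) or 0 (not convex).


The Hessian of f(x,y) = 7*x^2 - 4*x*y + 7*y^2 - 5*x - 9*y + 7 is:
H = [[14, -4], [-4, 14]]
Trace = 14 + 14 = 28
Determinant = 14*14 - (-4)^2 = 180
Discriminant = (28)^2 - 4*180 = 64.0
Eigenvalues: lambda_1 = 10.0, lambda_2 = 18.0
The function is convex.

1


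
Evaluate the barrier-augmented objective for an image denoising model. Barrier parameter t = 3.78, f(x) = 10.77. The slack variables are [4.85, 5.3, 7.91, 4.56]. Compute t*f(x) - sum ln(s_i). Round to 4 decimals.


Step 1: Compute log-barrier.
ln values: [1.579, 1.6677, 2.0681, 1.5173]
phi = -(1.579 + 1.6677 + 2.0681 + 1.5173) = -6.8321
Step 2: Compute augmented objective.
t*f(x) = 3.78*10.77 = 40.7106
Total = 40.7106 - 6.8321 = 33.8785


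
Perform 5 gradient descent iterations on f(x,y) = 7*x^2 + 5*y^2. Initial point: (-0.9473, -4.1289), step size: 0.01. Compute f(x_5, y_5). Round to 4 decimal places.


Gradient descent on f(x,y) = 7*x^2 + 5*y^2.
Starting point: (-0.9473, -4.1289), alpha = 0.01
Step 1: grad_x = 2*7*-0.9473 = -13.2622, grad_y = 2*5*-4.1289 = -41.289
  x_1 = -0.9473 - 0.01*-13.2622 = -0.8147
  y_1 = -4.1289 - 0.01*-41.289 = -3.716
Step 2: grad_x = 2*7*-0.8147 = -11.4055, grad_y = 2*5*-3.716 = -37.1601
  x_2 = -0.8147 - 0.01*-11.4055 = -0.7006
  y_2 = -3.716 - 0.01*-37.1601 = -3.3444
Step 3: grad_x = 2*7*-0.7006 = -9.8087, grad_y = 2*5*-3.3444 = -33.4441
  x_3 = -0.7006 - 0.01*-9.8087 = -0.6025
  y_3 = -3.3444 - 0.01*-33.4441 = -3.01
Step 4: grad_x = 2*7*-0.6025 = -8.4355, grad_y = 2*5*-3.01 = -30.0997
  x_4 = -0.6025 - 0.01*-8.4355 = -0.5182
  y_4 = -3.01 - 0.01*-30.0997 = -2.709
Step 5: grad_x = 2*7*-0.5182 = -7.2545, grad_y = 2*5*-2.709 = -27.0897
  x_5 = -0.5182 - 0.01*-7.2545 = -0.4456
  y_5 = -2.709 - 0.01*-27.0897 = -2.4381
f(-0.4456, -2.4381) = 7*(-0.4456)^2 + 5*(-2.4381)^2 = 31.1112


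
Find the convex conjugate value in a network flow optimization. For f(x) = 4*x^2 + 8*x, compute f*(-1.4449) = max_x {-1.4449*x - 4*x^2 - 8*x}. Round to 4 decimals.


f*(y) = sup_x {y*x - a*x^2 - b*x} = sup_x {(y-b)*x - a*x^2}
FOC: (y - b) - 2a*x = 0 => x* = (y - b)/(2a)
x* = (-1.4449 - 8)/(2*4) = -1.1806
f*(-1.4449) = (y-b)^2/(4a) = (-1.4449 - 8)^2/(4*4)
= 89.2061/16 = 5.5754


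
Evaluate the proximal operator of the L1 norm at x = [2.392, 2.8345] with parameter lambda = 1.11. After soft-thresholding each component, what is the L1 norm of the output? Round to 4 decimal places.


Soft-thresholding with lambda = 1.11:
prox(2.392) = sign(2.392)*max(|2.392| - 1.11, 0) = 1.282
prox(2.8345) = sign(2.8345)*max(|2.8345| - 1.11, 0) = 1.7245
prox(x) = [1.282, 1.7245]
||prox(x)||_1 = 1.282 + 1.7245 = 3.0065


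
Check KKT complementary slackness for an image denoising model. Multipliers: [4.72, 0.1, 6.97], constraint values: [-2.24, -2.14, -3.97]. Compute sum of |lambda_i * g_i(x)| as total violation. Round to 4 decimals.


KKT complementary slackness check:
lambda_1 * g_1 = 4.72 * -2.24 = -10.5728
lambda_2 * g_2 = 0.1 * -2.14 = -0.214
lambda_3 * g_3 = 6.97 * -3.97 = -27.6709
Total violation = 10.5728 + 0.214 + 27.6709 = 38.4577


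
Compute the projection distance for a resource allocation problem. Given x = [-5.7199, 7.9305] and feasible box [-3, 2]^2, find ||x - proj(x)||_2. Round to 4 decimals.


Project each component onto [-3, 2].
clip(-5.7199) = -3.0, clip(7.9305) = 2.0
Projection = [-3.0, 2.0]
Squared diffs: [7.3979, 35.1708]
Distance = sqrt(42.5687) = 6.5245


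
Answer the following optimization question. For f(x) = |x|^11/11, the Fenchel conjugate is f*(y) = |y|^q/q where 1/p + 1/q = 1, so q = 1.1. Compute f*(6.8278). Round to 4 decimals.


The conjugate exponent q satisfies 1/p + 1/q = 1.
p = 11, so q = 11/(11 - 1) = 1.1
|y|^q = 6.8278^1.1 = 8.2739
f*(6.8278) = 8.2739 / 1.1 = 7.5217


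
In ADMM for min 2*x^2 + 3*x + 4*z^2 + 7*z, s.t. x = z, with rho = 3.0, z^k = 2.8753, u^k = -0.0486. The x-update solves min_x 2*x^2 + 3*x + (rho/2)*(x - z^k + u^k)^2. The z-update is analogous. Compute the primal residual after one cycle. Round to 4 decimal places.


ADMM iteration with rho = 3.0, z^k = 2.8753, u^k = -0.0486
Step 1: x-update.
Minimize 2*x^2 + 3*x + (3.0/2)*(x - 2.8753 - 0.0486)^2
FOC: (2*2 + 3.0)*x = -3 + 3.0*(2.8753 + 0.0486)
x^{k+1} = 0.8245
Step 2: z-update.
Minimize 4*z^2 + 7*z + (3.0/2)*(0.8245 - z - 0.0486)^2
FOC: (2*4 + 3.0)*z = -7 + 3.0*(0.8245 - 0.0486)
z^{k+1} = -0.4247
Step 3: u-update.
u^{k+1} = -0.0486 + 0.8245 + 0.4247 = 1.2007
Step 4: Primal residual = |0.8245 + 0.4247| = 1.2493


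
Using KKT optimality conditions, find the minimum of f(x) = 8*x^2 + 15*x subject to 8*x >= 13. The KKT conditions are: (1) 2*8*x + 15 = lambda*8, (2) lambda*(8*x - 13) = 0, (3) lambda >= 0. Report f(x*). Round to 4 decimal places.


Step 1: Try lambda = 0 (constraint inactive).
x_unc = -15/(2*8) = -0.9375
Check: 8*-0.9375 = -7.5 < 13 -- violated!
Step 2: Constraint must be active: 8*x = 13
x* = 13/8 = 1.625
lambda = (2*8*1.625 + 15)/8 = 5.125
Step 3: Compute optimal value.
f(x*) = 8*1.625^2 + 15*1.625 = 45.5


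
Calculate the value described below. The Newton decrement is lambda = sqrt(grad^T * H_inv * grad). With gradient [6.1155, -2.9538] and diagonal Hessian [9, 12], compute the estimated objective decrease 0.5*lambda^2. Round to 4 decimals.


Step 1: H is diagonal, so H^(-1) * g = [0.6795, -0.2462].
Step 2: g^T H^(-1) g = sum_i g_i^2 / H_ii
  = (6.1155)^2/9 + (-2.9538)^2/12
  = 4.1555 + 0.7271 = 4.8826
Step 3: Objective decrease = 0.5 * g^T H^(-1) g = 2.4413


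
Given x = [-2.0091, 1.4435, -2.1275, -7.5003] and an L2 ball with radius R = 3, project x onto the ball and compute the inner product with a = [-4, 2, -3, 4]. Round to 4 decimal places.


Step 1: Compute ||x|| (intermediates to 6 decimals).
||x|| = sqrt((-2.0091)^2 + 1.4435^2 + (-2.1275)^2 + (-7.5003)^2) = 8.179299
Step 2: Project.
Since ||x|| > R, scale = R/||x|| = 3/8.179299 = 0.36678, proj(x) = scale * x
proj(x) = [-0.736898, 0.529447, -0.780324, -2.75096]
Step 3: Dot product.
a^T * proj(x) = -4*(-0.736898) + 2*0.529447 - 3*(-0.780324) + 4*(-2.75096) = -4.6564


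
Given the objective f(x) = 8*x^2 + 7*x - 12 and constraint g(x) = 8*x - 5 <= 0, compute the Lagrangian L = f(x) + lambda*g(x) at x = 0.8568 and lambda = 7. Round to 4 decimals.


Step 1: Evaluate f(x).
f(0.8568) = 8*0.8568^2 + 7*0.8568 - 12 = -0.1296
Step 2: Evaluate g(x).
g(0.8568) = 8*0.8568 - 5 = 1.8544
Step 3: Compute Lagrangian.
L = -0.1296 + 7*1.8544 = 12.8512


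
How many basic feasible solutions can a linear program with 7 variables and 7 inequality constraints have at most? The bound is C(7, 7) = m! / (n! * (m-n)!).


Each vertex corresponds to some choice of n active constraints out of m, so the number of vertices is at most C(m, n) = m! / (n!(m-n)!).
m = 7, n = 7
Numerator: 7 * 6 * 5 * 4 * 3 * 2 * 1
Denominator: 7! = 5040
C(7, 7) = 1


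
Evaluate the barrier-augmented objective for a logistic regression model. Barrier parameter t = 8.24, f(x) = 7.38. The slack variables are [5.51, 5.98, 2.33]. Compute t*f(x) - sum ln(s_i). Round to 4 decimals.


Step 1: Compute log-barrier.
ln values: [1.7066, 1.7884, 0.8459]
phi = -(1.7066 + 1.7884 + 0.8459) = -4.3409
Step 2: Compute augmented objective.
t*f(x) = 8.24*7.38 = 60.8112
Total = 60.8112 - 4.3409 = 56.4703


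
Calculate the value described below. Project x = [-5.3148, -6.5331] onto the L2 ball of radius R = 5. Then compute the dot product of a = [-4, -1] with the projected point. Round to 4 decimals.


Step 1: Compute ||x|| (intermediates to 6 decimals).
||x|| = sqrt((-5.3148)^2 + (-6.5331)^2) = 8.421906
Step 2: Project.
Since ||x|| > R, scale = R/||x|| = 5/8.421906 = 0.59369, proj(x) = scale * x
proj(x) = [-3.155344, -3.878636]
Step 3: Dot product.
a^T * proj(x) = -4*(-3.155344) - 1*(-3.878636) = 16.5


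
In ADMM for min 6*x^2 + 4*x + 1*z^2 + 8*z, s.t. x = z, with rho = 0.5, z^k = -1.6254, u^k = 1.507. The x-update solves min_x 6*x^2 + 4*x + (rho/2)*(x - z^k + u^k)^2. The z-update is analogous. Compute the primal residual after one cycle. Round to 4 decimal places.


ADMM iteration with rho = 0.5, z^k = -1.6254, u^k = 1.507
Step 1: x-update.
Minimize 6*x^2 + 4*x + (0.5/2)*(x + 1.6254 + 1.507)^2
FOC: (2*6 + 0.5)*x = -4 + 0.5*(-1.6254 - 1.507)
x^{k+1} = -0.4453
Step 2: z-update.
Minimize 1*z^2 + 8*z + (0.5/2)*(-0.4453 - z + 1.507)^2
FOC: (2*1 + 0.5)*z = -8 + 0.5*(-0.4453 + 1.507)
z^{k+1} = -2.9877
Step 3: u-update.
u^{k+1} = 1.507 - 0.4453 + 2.9877 = 4.0494
Step 4: Primal residual = |-0.4453 + 2.9877| = 2.5424


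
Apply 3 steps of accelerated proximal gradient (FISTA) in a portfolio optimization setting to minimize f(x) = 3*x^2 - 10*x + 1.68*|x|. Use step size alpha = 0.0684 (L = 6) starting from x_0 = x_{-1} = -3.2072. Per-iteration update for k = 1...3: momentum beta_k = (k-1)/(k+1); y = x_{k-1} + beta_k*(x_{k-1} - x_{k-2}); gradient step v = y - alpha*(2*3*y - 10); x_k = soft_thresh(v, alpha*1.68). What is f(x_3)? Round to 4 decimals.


FISTA on f(x) = 3*x^2 - 10*x + 1.68*|x|
L = 6, alpha = 0.0684
Iteration 1: beta = 0.0, y = -3.2072 + 0.0*(-3.2072 + 3.2072) = -3.2072
  grad(y) = -29.2432, v = y - alpha*grad = -1.207
  prox(v) = soft_thresh(-1.207, 0.1149) = -1.0921
Iteration 2: beta = 0.3333, y = -1.0921 + 0.3333*(-1.0921 + 3.2072) = -0.387
  grad(y) = -12.322, v = y - alpha*grad = 0.4558
  prox(v) = soft_thresh(0.4558, 0.1149) = 0.3409
Iteration 3: beta = 0.5, y = 0.3409 + 0.5*(0.3409 + 1.0921) = 1.0574
  grad(y) = -3.6556, v = y - alpha*grad = 1.3074
  prox(v) = soft_thresh(1.3074, 0.1149) = 1.1925
f(x_3) = 3*1.1925^2 - 10*1.1925 + 1.68*|1.1925| = -5.6555


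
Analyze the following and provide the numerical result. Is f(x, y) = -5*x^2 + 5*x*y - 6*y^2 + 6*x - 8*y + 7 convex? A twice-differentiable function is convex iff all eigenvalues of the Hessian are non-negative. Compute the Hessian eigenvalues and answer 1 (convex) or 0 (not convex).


The Hessian of f(x,y) = -5*x^2 + 5*x*y - 6*y^2 + 6*x - 8*y + 7 is:
H = [[-10, 5], [5, -12]]
Trace = -10 - 12 = -22
Determinant = -10*-12 - (5)^2 = 95
Discriminant = (-22)^2 - 4*95 = 104.0
Eigenvalues: lambda_1 = -16.099, lambda_2 = -5.901
The function is not convex.

0


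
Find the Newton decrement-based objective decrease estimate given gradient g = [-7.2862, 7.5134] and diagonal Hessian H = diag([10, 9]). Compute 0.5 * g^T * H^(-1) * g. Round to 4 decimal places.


Step 1: H is diagonal, so H^(-1) * g = [-0.7286, 0.8348].
Step 2: g^T H^(-1) g = sum_i g_i^2 / H_ii
  = (-7.2862)^2/10 + (7.5134)^2/9
  = 5.3089 + 6.2724 = 11.5812
Step 3: Objective decrease = 0.5 * g^T H^(-1) g = 5.7906


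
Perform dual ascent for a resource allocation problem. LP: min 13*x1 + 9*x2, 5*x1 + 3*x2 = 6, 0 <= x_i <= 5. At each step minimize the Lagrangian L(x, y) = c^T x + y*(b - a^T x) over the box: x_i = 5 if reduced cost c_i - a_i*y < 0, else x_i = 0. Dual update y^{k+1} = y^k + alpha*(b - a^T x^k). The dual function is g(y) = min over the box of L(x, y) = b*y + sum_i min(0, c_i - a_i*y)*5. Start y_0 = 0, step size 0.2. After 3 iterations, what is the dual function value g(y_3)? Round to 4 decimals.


Dual ascent for LP: min 13*x1 + 9*x2, 5*x1 + 3*x2 = 6, 0 <= x_i <= 5
Step 1: y^k = 0.0, reduced costs: (13.0, 9.0)
  x^k = (0.0, 0.0), subgradient = b - a^T x = 6.0
  y^{k+1} = 0.0 + 0.2*6.0 = 1.2
Step 2: y^k = 1.2, reduced costs: (7.0, 5.4)
  x^k = (0.0, 0.0), subgradient = b - a^T x = 6.0
  y^{k+1} = 1.2 + 0.2*6.0 = 2.4
Step 3: y^k = 2.4, reduced costs: (1.0, 1.8)
  x^k = (0.0, 0.0), subgradient = b - a^T x = 6.0
  y^{k+1} = 2.4 + 0.2*6.0 = 3.6
Dual objective at y_3 = 3.6: reduced costs (-5.0, -1.8), box minimizer x = (5.0, 5.0)
g(y_3) = b*y + (c1 - a1*y)*x1 + (c2 - a2*y)*x2 = 6*3.6 + (-5.0)*5.0 + (-1.8)*5.0 = 21.6 - 25.0 - 9.0 = -12.4


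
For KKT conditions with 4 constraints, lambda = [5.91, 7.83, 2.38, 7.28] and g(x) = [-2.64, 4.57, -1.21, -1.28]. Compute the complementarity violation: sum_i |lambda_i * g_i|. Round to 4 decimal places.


KKT complementary slackness check:
lambda_1 * g_1 = 5.91 * -2.64 = -15.6024
lambda_2 * g_2 = 7.83 * 4.57 = 35.7831
lambda_3 * g_3 = 2.38 * -1.21 = -2.8798
lambda_4 * g_4 = 7.28 * -1.28 = -9.3184
Total violation = 15.6024 + 35.7831 + 2.8798 + 9.3184 = 63.5837


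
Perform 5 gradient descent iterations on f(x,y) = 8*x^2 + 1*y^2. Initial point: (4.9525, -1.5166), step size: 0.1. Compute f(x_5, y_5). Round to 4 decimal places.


Gradient descent on f(x,y) = 8*x^2 + 1*y^2.
Starting point: (4.9525, -1.5166), alpha = 0.1
Step 1: grad_x = 2*8*4.9525 = 79.24, grad_y = 2*1*-1.5166 = -3.0332
  x_1 = 4.9525 - 0.1*79.24 = -2.9715
  y_1 = -1.5166 - 0.1*-3.0332 = -1.2133
Step 2: grad_x = 2*8*-2.9715 = -47.544, grad_y = 2*1*-1.2133 = -2.4266
  x_2 = -2.9715 - 0.1*-47.544 = 1.7829
  y_2 = -1.2133 - 0.1*-2.4266 = -0.9706
Step 3: grad_x = 2*8*1.7829 = 28.5264, grad_y = 2*1*-0.9706 = -1.9412
  x_3 = 1.7829 - 0.1*28.5264 = -1.0697
  y_3 = -0.9706 - 0.1*-1.9412 = -0.7765
Step 4: grad_x = 2*8*-1.0697 = -17.1158, grad_y = 2*1*-0.7765 = -1.553
  x_4 = -1.0697 - 0.1*-17.1158 = 0.6418
  y_4 = -0.7765 - 0.1*-1.553 = -0.6212
Step 5: grad_x = 2*8*0.6418 = 10.2695, grad_y = 2*1*-0.6212 = -1.2424
  x_5 = 0.6418 - 0.1*10.2695 = -0.3851
  y_5 = -0.6212 - 0.1*-1.2424 = -0.497
f(-0.3851, -0.497) = 8*(-0.3851)^2 + 1*(-0.497)^2 = 1.4334


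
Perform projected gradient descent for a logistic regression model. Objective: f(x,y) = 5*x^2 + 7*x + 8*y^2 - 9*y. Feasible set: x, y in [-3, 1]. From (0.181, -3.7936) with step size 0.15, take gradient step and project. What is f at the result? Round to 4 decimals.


Step 1: Compute gradient at (0.181, -3.7936).
grad_x = 2*5*0.181 + 7 = 8.81
grad_y = 2*8*-3.7936 - 9 = -69.6976
Step 2: Gradient step.
x_raw = 0.181 - 0.15*8.81 = -1.1405
y_raw = -3.7936 - 0.15*-69.6976 = 6.661
Step 3: Project onto [-3, 1].
x_proj = clip(-1.1405) = -1.1405
y_proj = clip(6.661) = 1.0
Step 4: Evaluate f.
f(-1.1405, 1.0) = -2.4798


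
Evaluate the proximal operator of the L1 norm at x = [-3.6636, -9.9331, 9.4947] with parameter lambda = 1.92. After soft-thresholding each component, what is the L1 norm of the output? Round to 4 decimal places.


Soft-thresholding with lambda = 1.92:
prox(-3.6636) = sign(-3.6636)*max(|-3.6636| - 1.92, 0) = -1.7436
prox(-9.9331) = sign(-9.9331)*max(|-9.9331| - 1.92, 0) = -8.0131
prox(9.4947) = sign(9.4947)*max(|9.4947| - 1.92, 0) = 7.5747
prox(x) = [-1.7436, -8.0131, 7.5747]
||prox(x)||_1 = 1.7436 + 8.0131 + 7.5747 = 17.3314


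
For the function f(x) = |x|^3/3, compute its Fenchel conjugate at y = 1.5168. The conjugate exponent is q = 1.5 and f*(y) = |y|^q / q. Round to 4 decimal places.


The conjugate exponent q satisfies 1/p + 1/q = 1.
p = 3, so q = 3/(3 - 1) = 1.5
|y|^q = 1.5168^1.5 = 1.8681
f*(1.5168) = 1.8681 / 1.5 = 1.2454


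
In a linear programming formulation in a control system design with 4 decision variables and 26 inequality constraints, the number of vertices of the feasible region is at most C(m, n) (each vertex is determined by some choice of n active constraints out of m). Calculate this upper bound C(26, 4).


Each vertex corresponds to some choice of n active constraints out of m, so the number of vertices is at most C(m, n) = m! / (n!(m-n)!).
m = 26, n = 4
Numerator: 26 * 25 * 24 * 23
Denominator: 4! = 24
C(26, 4) = 14950


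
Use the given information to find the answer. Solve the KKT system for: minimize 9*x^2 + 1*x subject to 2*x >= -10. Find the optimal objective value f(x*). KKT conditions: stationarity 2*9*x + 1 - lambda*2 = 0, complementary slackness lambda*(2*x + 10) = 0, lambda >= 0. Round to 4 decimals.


Step 1: Try lambda = 0 (constraint inactive).
Stationarity: 2*9*x + 1 = 0
x* = -1/(2*9) = -1/18 = -0.0556 (rounded; the exact value -1/18 is used below)
Check constraint: 2*-0.0556 = -0.1112 >= -10 -- satisfied.
Step 2: Compute optimal value.
f(x*) = 9*(-1/18)^2 + 1*(-1/18) = -0.0278
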